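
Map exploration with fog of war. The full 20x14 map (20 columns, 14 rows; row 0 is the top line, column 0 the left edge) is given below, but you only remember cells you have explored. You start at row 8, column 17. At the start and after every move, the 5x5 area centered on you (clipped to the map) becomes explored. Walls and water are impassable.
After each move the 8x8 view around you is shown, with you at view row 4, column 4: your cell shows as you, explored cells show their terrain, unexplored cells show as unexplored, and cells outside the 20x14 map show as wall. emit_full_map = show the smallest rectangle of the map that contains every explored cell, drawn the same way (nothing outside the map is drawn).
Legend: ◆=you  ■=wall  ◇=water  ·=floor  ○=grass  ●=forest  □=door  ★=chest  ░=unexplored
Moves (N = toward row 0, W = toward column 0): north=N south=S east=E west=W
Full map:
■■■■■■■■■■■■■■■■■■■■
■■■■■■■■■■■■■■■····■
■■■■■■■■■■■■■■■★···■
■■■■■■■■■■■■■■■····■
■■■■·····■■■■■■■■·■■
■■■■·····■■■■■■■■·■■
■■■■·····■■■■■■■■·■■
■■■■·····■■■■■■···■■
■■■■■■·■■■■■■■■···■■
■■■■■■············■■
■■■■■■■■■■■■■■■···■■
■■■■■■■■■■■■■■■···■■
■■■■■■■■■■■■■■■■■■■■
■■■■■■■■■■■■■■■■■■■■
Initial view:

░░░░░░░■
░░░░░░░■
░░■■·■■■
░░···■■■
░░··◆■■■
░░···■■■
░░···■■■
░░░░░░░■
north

░░░░░░░■
░░░░░░░■
░░■■·■■■
░░■■·■■■
░░··◆■■■
░░···■■■
░░···■■■
░░···■■■

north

░░░░░░░■
░░░░░░░■
░░■■·■■■
░░■■·■■■
░░■■◆■■■
░░···■■■
░░···■■■
░░···■■■

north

░░░░░░░■
░░░░░░░■
░░····■■
░░■■·■■■
░░■■◆■■■
░░■■·■■■
░░···■■■
░░···■■■

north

░░░░░░░■
░░░░░░░■
░░★···■■
░░····■■
░░■■◆■■■
░░■■·■■■
░░■■·■■■
░░···■■■

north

■■■■■■■■
░░░░░░░■
░░····■■
░░★···■■
░░··◆·■■
░░■■·■■■
░░■■·■■■
░░■■·■■■

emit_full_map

····■
★···■
··◆·■
■■·■■
■■·■■
■■·■■
···■■
···■■
···■■
···■■

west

■■■■■■■■
░░░░░░░░
░░■····■
░░■★···■
░░■·◆··■
░░■■■·■■
░░■■■·■■
░░░■■·■■

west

■■■■■■■■
░░░░░░░░
░░■■····
░░■■★···
░░■■◆···
░░■■■■·■
░░■■■■·■
░░░░■■·■

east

■■■■■■■■
░░░░░░░░
░■■····■
░■■★···■
░■■·◆··■
░■■■■·■■
░■■■■·■■
░░░■■·■■

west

■■■■■■■■
░░░░░░░░
░░■■····
░░■■★···
░░■■◆···
░░■■■■·■
░░■■■■·■
░░░░■■·■

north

■■■■■■■■
■■■■■■■■
░░■■■■■░
░░■■····
░░■■◆···
░░■■····
░░■■■■·■
░░■■■■·■

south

■■■■■■■■
░░■■■■■░
░░■■····
░░■■★···
░░■■◆···
░░■■■■·■
░░■■■■·■
░░░░■■·■

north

■■■■■■■■
■■■■■■■■
░░■■■■■░
░░■■····
░░■■◆···
░░■■····
░░■■■■·■
░░■■■■·■

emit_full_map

■■■■■░░
■■····■
■■◆···■
■■····■
■■■■·■■
■■■■·■■
░░■■·■■
░░···■■
░░···■■
░░···■■
░░···■■


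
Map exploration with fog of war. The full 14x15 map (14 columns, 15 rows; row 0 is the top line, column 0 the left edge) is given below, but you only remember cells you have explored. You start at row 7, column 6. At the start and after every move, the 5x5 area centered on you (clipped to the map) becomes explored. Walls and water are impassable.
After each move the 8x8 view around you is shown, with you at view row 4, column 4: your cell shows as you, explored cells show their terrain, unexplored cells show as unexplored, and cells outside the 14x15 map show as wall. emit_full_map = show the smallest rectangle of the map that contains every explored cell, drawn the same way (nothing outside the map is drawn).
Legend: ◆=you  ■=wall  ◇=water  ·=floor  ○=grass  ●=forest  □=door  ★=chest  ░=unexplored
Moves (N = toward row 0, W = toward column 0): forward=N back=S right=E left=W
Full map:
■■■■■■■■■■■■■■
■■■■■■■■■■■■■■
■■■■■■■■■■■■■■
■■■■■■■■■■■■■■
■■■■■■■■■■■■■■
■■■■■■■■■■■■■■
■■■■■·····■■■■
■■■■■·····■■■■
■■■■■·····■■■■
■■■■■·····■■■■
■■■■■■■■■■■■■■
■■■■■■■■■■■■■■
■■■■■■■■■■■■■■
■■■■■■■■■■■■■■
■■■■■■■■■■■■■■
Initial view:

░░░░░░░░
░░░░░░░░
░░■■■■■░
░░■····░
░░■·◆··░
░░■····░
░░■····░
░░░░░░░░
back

░░░░░░░░
░░■■■■■░
░░■····░
░░■····░
░░■·◆··░
░░■····░
░░■■■■■░
░░░░░░░░

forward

░░░░░░░░
░░░░░░░░
░░■■■■■░
░░■····░
░░■·◆··░
░░■····░
░░■····░
░░■■■■■░

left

░░░░░░░░
░░░░░░░░
░░■■■■■■
░░■■····
░░■■◆···
░░■■····
░░■■····
░░░■■■■■

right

░░░░░░░░
░░░░░░░░
░■■■■■■░
░■■····░
░■■·◆··░
░■■····░
░■■····░
░░■■■■■░

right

░░░░░░░░
░░░░░░░░
■■■■■■■░
■■·····░
■■··◆··░
■■·····░
■■·····░
░■■■■■░░

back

░░░░░░░░
■■■■■■■░
■■·····░
■■·····░
■■··◆··░
■■·····░
░■■■■■■░
░░░░░░░░

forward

░░░░░░░░
░░░░░░░░
■■■■■■■░
■■·····░
■■··◆··░
■■·····░
■■·····░
░■■■■■■░

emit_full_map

■■■■■■■
■■·····
■■··◆··
■■·····
■■·····
░■■■■■■

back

░░░░░░░░
■■■■■■■░
■■·····░
■■·····░
■■··◆··░
■■·····░
░■■■■■■░
░░░░░░░░

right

░░░░░░░░
■■■■■■░░
■·····■░
■·····■░
■···◆·■░
■·····■░
■■■■■■■░
░░░░░░░░

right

░░░░░░░░
■■■■■░░░
·····■■░
·····■■░
····◆■■░
·····■■░
■■■■■■■░
░░░░░░░░

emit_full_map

■■■■■■■░░
■■·····■■
■■·····■■
■■····◆■■
■■·····■■
░■■■■■■■■


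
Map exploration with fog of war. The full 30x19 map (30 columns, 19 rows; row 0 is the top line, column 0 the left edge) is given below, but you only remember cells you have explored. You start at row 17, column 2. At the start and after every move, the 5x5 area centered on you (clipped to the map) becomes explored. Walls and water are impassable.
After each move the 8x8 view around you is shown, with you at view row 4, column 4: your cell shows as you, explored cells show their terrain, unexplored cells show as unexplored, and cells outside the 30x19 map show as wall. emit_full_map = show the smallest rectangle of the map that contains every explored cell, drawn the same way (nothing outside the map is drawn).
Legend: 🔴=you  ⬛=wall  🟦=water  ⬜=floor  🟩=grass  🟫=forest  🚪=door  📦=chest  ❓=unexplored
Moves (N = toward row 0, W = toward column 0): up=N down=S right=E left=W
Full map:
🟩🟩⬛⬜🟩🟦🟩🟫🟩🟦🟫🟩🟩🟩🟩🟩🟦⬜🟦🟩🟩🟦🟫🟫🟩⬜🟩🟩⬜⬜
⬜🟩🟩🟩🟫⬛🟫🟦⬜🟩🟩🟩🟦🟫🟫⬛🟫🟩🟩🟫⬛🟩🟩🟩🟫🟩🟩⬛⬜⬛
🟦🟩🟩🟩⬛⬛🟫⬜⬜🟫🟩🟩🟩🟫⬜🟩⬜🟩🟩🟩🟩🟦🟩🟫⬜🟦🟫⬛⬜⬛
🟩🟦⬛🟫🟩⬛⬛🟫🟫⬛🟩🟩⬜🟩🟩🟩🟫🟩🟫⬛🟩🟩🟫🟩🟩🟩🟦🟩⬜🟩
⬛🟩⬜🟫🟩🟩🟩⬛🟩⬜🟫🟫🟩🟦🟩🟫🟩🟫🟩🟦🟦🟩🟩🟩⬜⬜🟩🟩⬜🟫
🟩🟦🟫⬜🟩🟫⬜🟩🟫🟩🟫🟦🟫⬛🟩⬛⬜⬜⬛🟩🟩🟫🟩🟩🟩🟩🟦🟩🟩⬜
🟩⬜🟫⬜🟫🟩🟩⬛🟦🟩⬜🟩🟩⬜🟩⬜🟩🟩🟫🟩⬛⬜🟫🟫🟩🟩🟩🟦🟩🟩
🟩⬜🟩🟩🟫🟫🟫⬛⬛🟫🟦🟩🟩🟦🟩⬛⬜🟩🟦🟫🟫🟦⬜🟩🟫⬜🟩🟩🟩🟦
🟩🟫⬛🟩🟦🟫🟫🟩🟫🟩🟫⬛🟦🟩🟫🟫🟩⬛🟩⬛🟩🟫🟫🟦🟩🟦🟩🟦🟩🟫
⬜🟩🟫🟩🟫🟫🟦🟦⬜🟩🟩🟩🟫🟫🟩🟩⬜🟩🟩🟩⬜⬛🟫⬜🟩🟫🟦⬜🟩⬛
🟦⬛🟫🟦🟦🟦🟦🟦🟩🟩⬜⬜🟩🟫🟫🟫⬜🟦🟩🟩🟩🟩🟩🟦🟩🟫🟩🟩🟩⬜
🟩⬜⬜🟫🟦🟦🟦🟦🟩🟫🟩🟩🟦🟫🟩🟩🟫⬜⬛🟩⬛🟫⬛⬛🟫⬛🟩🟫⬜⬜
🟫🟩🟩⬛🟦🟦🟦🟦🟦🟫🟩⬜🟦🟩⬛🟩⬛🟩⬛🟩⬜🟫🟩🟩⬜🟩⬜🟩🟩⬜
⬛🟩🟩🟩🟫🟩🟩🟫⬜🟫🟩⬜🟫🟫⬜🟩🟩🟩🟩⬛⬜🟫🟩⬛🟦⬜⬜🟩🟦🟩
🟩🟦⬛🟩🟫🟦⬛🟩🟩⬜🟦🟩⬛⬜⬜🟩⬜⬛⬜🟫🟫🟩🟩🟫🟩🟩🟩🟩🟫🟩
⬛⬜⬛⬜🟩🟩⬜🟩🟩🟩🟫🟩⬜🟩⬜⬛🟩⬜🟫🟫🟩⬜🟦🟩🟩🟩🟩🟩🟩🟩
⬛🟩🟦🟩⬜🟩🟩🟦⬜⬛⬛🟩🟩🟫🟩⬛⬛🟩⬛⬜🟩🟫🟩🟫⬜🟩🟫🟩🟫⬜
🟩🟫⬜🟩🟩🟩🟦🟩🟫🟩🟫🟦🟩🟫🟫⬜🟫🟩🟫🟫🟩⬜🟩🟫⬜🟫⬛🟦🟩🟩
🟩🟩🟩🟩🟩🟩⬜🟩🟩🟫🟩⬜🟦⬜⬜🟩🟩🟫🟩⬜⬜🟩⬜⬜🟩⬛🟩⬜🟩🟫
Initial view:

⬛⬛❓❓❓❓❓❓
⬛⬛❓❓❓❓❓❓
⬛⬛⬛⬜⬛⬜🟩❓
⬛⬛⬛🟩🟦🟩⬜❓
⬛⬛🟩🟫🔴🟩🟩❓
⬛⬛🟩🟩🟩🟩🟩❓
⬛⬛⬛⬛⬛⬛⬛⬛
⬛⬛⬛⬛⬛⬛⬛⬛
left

⬛⬛⬛❓❓❓❓❓
⬛⬛⬛❓❓❓❓❓
⬛⬛⬛⬛⬜⬛⬜🟩
⬛⬛⬛⬛🟩🟦🟩⬜
⬛⬛⬛🟩🔴⬜🟩🟩
⬛⬛⬛🟩🟩🟩🟩🟩
⬛⬛⬛⬛⬛⬛⬛⬛
⬛⬛⬛⬛⬛⬛⬛⬛

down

⬛⬛⬛❓❓❓❓❓
⬛⬛⬛⬛⬜⬛⬜🟩
⬛⬛⬛⬛🟩🟦🟩⬜
⬛⬛⬛🟩🟫⬜🟩🟩
⬛⬛⬛🟩🔴🟩🟩🟩
⬛⬛⬛⬛⬛⬛⬛⬛
⬛⬛⬛⬛⬛⬛⬛⬛
⬛⬛⬛⬛⬛⬛⬛⬛

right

⬛⬛❓❓❓❓❓❓
⬛⬛⬛⬜⬛⬜🟩❓
⬛⬛⬛🟩🟦🟩⬜❓
⬛⬛🟩🟫⬜🟩🟩❓
⬛⬛🟩🟩🔴🟩🟩❓
⬛⬛⬛⬛⬛⬛⬛⬛
⬛⬛⬛⬛⬛⬛⬛⬛
⬛⬛⬛⬛⬛⬛⬛⬛

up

⬛⬛❓❓❓❓❓❓
⬛⬛❓❓❓❓❓❓
⬛⬛⬛⬜⬛⬜🟩❓
⬛⬛⬛🟩🟦🟩⬜❓
⬛⬛🟩🟫🔴🟩🟩❓
⬛⬛🟩🟩🟩🟩🟩❓
⬛⬛⬛⬛⬛⬛⬛⬛
⬛⬛⬛⬛⬛⬛⬛⬛

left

⬛⬛⬛❓❓❓❓❓
⬛⬛⬛❓❓❓❓❓
⬛⬛⬛⬛⬜⬛⬜🟩
⬛⬛⬛⬛🟩🟦🟩⬜
⬛⬛⬛🟩🔴⬜🟩🟩
⬛⬛⬛🟩🟩🟩🟩🟩
⬛⬛⬛⬛⬛⬛⬛⬛
⬛⬛⬛⬛⬛⬛⬛⬛

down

⬛⬛⬛❓❓❓❓❓
⬛⬛⬛⬛⬜⬛⬜🟩
⬛⬛⬛⬛🟩🟦🟩⬜
⬛⬛⬛🟩🟫⬜🟩🟩
⬛⬛⬛🟩🔴🟩🟩🟩
⬛⬛⬛⬛⬛⬛⬛⬛
⬛⬛⬛⬛⬛⬛⬛⬛
⬛⬛⬛⬛⬛⬛⬛⬛


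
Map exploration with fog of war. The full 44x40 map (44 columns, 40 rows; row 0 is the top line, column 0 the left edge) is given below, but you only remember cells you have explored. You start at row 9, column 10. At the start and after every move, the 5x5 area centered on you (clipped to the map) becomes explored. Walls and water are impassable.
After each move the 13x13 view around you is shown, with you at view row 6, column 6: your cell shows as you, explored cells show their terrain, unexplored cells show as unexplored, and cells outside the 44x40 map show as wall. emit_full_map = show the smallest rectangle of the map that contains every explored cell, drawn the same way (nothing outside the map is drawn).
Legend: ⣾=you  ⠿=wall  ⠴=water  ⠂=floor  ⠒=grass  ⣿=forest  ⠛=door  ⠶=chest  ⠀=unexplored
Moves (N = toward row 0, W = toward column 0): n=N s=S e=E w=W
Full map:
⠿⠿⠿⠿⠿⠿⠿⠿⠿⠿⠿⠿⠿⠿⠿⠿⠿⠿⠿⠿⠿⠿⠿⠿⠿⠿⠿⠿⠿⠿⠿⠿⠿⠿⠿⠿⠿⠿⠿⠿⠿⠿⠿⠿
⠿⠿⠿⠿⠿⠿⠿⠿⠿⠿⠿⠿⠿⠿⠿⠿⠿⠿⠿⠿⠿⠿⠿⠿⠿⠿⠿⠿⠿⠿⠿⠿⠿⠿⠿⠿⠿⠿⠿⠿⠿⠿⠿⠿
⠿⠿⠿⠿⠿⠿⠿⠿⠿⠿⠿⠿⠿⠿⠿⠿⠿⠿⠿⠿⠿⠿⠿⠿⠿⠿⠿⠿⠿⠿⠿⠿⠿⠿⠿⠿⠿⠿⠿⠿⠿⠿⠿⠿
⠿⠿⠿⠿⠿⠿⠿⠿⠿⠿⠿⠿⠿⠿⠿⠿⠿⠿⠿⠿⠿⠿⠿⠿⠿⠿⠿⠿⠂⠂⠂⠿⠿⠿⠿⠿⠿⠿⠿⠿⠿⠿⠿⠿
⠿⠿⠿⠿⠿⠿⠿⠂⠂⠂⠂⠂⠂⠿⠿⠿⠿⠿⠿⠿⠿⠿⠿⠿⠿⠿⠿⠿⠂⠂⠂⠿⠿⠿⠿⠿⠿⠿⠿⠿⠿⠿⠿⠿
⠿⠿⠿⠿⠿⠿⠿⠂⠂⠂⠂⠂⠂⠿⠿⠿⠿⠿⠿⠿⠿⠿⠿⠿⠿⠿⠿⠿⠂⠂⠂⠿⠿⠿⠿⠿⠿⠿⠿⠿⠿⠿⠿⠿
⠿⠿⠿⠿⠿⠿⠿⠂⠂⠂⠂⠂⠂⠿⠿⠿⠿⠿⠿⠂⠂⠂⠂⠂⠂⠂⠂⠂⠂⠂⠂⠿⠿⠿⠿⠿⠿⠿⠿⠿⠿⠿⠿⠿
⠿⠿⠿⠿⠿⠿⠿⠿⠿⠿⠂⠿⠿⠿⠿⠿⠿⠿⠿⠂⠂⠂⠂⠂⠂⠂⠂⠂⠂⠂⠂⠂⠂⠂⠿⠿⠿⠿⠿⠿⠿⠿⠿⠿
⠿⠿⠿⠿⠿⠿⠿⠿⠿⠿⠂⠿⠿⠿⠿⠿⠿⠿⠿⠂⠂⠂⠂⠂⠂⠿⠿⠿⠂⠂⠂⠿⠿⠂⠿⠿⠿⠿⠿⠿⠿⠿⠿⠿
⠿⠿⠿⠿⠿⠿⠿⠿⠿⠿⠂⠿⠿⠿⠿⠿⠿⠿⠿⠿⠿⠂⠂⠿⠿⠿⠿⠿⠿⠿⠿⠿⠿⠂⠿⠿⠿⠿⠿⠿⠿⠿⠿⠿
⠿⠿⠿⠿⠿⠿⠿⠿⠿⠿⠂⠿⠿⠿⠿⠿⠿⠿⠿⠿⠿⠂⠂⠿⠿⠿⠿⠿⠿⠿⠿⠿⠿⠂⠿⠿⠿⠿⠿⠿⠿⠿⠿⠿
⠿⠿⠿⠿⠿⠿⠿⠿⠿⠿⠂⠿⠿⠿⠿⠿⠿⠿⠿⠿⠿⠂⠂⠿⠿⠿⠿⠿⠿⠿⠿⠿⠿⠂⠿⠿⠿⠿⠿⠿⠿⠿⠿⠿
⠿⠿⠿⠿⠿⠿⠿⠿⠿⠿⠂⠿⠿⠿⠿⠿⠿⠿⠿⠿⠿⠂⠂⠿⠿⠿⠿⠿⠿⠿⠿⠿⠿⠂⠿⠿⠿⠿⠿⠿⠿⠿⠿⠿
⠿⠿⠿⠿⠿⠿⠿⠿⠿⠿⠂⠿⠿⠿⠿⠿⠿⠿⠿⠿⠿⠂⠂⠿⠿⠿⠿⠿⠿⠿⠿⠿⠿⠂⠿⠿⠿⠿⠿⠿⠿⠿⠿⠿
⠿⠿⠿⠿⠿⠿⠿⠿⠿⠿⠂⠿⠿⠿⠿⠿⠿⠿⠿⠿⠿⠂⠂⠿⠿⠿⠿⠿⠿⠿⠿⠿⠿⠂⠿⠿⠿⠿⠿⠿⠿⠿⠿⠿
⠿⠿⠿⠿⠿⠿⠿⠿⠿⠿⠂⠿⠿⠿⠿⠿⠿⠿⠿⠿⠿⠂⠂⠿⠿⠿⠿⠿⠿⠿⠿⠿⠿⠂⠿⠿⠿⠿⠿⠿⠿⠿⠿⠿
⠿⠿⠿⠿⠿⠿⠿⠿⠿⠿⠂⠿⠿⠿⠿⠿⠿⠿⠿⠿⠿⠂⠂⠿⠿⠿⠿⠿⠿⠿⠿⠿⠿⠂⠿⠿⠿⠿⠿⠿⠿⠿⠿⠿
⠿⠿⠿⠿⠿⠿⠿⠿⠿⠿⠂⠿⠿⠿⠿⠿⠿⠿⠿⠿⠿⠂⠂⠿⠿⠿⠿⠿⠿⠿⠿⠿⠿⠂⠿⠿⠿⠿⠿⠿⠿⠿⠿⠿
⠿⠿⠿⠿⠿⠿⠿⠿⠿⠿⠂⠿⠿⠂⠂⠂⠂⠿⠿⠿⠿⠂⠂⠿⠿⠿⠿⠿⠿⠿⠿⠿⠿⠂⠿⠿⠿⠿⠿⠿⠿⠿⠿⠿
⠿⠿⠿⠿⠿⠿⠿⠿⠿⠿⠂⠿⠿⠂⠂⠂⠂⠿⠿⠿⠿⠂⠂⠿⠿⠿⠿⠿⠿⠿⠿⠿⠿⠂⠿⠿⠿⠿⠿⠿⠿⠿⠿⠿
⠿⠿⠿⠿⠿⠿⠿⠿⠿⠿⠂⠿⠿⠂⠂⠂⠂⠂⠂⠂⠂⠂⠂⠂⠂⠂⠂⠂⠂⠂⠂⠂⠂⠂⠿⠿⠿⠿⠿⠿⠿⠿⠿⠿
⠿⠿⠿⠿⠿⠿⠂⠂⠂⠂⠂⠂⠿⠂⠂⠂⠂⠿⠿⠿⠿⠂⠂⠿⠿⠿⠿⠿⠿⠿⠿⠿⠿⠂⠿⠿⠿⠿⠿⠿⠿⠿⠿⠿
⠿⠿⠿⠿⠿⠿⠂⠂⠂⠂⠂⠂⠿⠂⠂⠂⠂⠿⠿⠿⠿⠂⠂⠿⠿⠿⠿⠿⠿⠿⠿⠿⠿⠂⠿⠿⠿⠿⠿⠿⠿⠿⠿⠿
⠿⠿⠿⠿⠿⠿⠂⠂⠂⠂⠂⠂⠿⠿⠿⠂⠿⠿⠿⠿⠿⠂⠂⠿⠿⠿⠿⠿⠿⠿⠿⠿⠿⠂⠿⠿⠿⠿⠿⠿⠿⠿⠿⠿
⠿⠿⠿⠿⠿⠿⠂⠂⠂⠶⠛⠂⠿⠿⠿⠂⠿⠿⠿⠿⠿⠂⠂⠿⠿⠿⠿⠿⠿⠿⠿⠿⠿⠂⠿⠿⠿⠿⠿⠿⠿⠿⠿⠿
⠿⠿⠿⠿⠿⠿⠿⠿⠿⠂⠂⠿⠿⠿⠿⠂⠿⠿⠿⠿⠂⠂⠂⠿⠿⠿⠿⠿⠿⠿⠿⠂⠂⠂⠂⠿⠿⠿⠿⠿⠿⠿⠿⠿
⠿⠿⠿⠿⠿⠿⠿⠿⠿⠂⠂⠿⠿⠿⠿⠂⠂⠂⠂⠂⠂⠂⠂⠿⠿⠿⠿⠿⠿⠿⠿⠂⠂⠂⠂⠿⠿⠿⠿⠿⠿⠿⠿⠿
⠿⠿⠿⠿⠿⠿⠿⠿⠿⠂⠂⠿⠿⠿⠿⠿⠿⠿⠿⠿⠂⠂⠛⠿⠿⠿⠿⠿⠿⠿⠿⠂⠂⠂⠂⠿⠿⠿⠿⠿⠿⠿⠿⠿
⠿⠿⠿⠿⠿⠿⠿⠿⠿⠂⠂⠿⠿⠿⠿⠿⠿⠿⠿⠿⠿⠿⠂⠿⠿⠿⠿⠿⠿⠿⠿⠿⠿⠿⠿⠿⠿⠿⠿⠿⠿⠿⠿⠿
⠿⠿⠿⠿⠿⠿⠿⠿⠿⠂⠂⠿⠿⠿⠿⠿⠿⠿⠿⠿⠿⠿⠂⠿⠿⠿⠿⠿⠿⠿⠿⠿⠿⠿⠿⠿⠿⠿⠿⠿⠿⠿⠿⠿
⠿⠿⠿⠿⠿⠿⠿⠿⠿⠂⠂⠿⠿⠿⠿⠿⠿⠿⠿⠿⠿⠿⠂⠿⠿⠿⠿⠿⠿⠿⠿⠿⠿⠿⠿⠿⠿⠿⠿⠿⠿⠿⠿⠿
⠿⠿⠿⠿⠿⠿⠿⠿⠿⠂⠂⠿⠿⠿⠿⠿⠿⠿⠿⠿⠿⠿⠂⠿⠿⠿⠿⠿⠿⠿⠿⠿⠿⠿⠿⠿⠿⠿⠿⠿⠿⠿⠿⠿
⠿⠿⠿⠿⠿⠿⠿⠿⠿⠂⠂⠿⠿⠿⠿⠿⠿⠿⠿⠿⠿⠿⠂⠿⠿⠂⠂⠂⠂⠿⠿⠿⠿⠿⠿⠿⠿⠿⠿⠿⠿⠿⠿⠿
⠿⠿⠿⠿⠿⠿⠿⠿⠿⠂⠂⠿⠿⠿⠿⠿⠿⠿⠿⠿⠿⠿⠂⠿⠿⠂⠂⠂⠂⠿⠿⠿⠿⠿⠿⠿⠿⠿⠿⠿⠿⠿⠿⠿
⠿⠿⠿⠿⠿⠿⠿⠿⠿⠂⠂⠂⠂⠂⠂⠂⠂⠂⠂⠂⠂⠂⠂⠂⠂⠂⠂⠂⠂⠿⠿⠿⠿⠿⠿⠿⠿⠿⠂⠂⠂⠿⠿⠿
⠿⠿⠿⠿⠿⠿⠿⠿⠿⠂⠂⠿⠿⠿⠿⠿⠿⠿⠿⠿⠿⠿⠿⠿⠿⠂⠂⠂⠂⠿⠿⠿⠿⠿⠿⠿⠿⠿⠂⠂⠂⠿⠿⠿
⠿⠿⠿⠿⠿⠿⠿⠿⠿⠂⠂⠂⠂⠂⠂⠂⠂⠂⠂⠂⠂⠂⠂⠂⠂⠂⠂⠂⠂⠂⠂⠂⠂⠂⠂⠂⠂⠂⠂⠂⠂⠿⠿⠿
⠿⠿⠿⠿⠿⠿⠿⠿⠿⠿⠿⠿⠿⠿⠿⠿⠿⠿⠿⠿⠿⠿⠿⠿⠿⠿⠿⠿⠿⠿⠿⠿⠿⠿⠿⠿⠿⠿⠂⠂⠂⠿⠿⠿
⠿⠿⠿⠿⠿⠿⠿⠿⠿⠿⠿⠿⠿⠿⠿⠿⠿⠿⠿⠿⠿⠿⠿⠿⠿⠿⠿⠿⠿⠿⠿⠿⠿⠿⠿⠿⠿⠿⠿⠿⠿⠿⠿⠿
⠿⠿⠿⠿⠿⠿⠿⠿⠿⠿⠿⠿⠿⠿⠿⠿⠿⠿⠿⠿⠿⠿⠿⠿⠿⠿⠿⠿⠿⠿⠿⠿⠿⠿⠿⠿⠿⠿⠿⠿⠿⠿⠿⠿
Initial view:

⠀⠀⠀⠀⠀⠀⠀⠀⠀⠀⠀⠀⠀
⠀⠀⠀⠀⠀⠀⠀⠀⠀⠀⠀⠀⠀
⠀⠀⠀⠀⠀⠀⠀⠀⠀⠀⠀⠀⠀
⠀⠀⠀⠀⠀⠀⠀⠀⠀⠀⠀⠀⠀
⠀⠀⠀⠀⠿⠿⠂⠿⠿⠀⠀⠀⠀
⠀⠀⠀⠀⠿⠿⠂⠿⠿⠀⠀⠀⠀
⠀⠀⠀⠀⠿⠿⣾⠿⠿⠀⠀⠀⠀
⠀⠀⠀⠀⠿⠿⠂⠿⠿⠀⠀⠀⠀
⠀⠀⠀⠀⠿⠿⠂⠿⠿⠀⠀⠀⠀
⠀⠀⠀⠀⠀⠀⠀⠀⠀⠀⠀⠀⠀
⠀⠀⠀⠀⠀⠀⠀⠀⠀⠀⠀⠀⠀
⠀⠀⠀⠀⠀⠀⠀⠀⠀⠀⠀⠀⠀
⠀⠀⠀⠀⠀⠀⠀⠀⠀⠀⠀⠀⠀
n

⠀⠀⠀⠀⠀⠀⠀⠀⠀⠀⠀⠀⠀
⠀⠀⠀⠀⠀⠀⠀⠀⠀⠀⠀⠀⠀
⠀⠀⠀⠀⠀⠀⠀⠀⠀⠀⠀⠀⠀
⠀⠀⠀⠀⠀⠀⠀⠀⠀⠀⠀⠀⠀
⠀⠀⠀⠀⠂⠂⠂⠂⠂⠀⠀⠀⠀
⠀⠀⠀⠀⠿⠿⠂⠿⠿⠀⠀⠀⠀
⠀⠀⠀⠀⠿⠿⣾⠿⠿⠀⠀⠀⠀
⠀⠀⠀⠀⠿⠿⠂⠿⠿⠀⠀⠀⠀
⠀⠀⠀⠀⠿⠿⠂⠿⠿⠀⠀⠀⠀
⠀⠀⠀⠀⠿⠿⠂⠿⠿⠀⠀⠀⠀
⠀⠀⠀⠀⠀⠀⠀⠀⠀⠀⠀⠀⠀
⠀⠀⠀⠀⠀⠀⠀⠀⠀⠀⠀⠀⠀
⠀⠀⠀⠀⠀⠀⠀⠀⠀⠀⠀⠀⠀

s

⠀⠀⠀⠀⠀⠀⠀⠀⠀⠀⠀⠀⠀
⠀⠀⠀⠀⠀⠀⠀⠀⠀⠀⠀⠀⠀
⠀⠀⠀⠀⠀⠀⠀⠀⠀⠀⠀⠀⠀
⠀⠀⠀⠀⠂⠂⠂⠂⠂⠀⠀⠀⠀
⠀⠀⠀⠀⠿⠿⠂⠿⠿⠀⠀⠀⠀
⠀⠀⠀⠀⠿⠿⠂⠿⠿⠀⠀⠀⠀
⠀⠀⠀⠀⠿⠿⣾⠿⠿⠀⠀⠀⠀
⠀⠀⠀⠀⠿⠿⠂⠿⠿⠀⠀⠀⠀
⠀⠀⠀⠀⠿⠿⠂⠿⠿⠀⠀⠀⠀
⠀⠀⠀⠀⠀⠀⠀⠀⠀⠀⠀⠀⠀
⠀⠀⠀⠀⠀⠀⠀⠀⠀⠀⠀⠀⠀
⠀⠀⠀⠀⠀⠀⠀⠀⠀⠀⠀⠀⠀
⠀⠀⠀⠀⠀⠀⠀⠀⠀⠀⠀⠀⠀

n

⠀⠀⠀⠀⠀⠀⠀⠀⠀⠀⠀⠀⠀
⠀⠀⠀⠀⠀⠀⠀⠀⠀⠀⠀⠀⠀
⠀⠀⠀⠀⠀⠀⠀⠀⠀⠀⠀⠀⠀
⠀⠀⠀⠀⠀⠀⠀⠀⠀⠀⠀⠀⠀
⠀⠀⠀⠀⠂⠂⠂⠂⠂⠀⠀⠀⠀
⠀⠀⠀⠀⠿⠿⠂⠿⠿⠀⠀⠀⠀
⠀⠀⠀⠀⠿⠿⣾⠿⠿⠀⠀⠀⠀
⠀⠀⠀⠀⠿⠿⠂⠿⠿⠀⠀⠀⠀
⠀⠀⠀⠀⠿⠿⠂⠿⠿⠀⠀⠀⠀
⠀⠀⠀⠀⠿⠿⠂⠿⠿⠀⠀⠀⠀
⠀⠀⠀⠀⠀⠀⠀⠀⠀⠀⠀⠀⠀
⠀⠀⠀⠀⠀⠀⠀⠀⠀⠀⠀⠀⠀
⠀⠀⠀⠀⠀⠀⠀⠀⠀⠀⠀⠀⠀

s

⠀⠀⠀⠀⠀⠀⠀⠀⠀⠀⠀⠀⠀
⠀⠀⠀⠀⠀⠀⠀⠀⠀⠀⠀⠀⠀
⠀⠀⠀⠀⠀⠀⠀⠀⠀⠀⠀⠀⠀
⠀⠀⠀⠀⠂⠂⠂⠂⠂⠀⠀⠀⠀
⠀⠀⠀⠀⠿⠿⠂⠿⠿⠀⠀⠀⠀
⠀⠀⠀⠀⠿⠿⠂⠿⠿⠀⠀⠀⠀
⠀⠀⠀⠀⠿⠿⣾⠿⠿⠀⠀⠀⠀
⠀⠀⠀⠀⠿⠿⠂⠿⠿⠀⠀⠀⠀
⠀⠀⠀⠀⠿⠿⠂⠿⠿⠀⠀⠀⠀
⠀⠀⠀⠀⠀⠀⠀⠀⠀⠀⠀⠀⠀
⠀⠀⠀⠀⠀⠀⠀⠀⠀⠀⠀⠀⠀
⠀⠀⠀⠀⠀⠀⠀⠀⠀⠀⠀⠀⠀
⠀⠀⠀⠀⠀⠀⠀⠀⠀⠀⠀⠀⠀


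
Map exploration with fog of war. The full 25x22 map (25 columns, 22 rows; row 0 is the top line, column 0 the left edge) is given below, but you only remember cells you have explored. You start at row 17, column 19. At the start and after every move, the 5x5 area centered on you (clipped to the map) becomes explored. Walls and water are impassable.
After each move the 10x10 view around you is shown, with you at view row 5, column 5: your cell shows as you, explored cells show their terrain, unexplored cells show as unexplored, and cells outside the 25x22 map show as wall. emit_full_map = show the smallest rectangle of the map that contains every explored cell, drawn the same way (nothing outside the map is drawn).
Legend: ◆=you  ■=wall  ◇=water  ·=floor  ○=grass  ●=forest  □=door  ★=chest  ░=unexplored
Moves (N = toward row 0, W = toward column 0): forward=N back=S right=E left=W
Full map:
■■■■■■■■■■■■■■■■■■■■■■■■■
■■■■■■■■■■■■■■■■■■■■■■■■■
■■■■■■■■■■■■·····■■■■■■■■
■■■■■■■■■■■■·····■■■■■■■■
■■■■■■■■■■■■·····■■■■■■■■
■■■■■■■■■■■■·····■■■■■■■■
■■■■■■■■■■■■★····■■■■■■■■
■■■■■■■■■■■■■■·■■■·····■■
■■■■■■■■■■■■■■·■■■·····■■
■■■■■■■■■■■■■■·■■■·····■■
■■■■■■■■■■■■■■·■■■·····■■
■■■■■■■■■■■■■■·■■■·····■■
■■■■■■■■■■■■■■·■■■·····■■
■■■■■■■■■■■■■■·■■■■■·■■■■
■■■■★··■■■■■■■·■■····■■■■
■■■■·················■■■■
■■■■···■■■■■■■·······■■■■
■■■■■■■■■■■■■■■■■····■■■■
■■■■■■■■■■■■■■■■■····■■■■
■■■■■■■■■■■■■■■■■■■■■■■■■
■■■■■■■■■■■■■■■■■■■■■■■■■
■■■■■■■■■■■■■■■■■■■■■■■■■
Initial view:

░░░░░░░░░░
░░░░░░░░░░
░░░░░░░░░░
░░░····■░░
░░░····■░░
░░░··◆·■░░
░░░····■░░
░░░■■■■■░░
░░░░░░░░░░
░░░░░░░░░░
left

░░░░░░░░░░
░░░░░░░░░░
░░░░░░░░░░
░░░·····■░
░░░·····■░
░░░■·◆··■░
░░░■····■░
░░░■■■■■■░
░░░░░░░░░░
░░░░░░░░░░

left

░░░░░░░░░░
░░░░░░░░░░
░░░░░░░░░░
░░░······■
░░░······■
░░░■■◆···■
░░░■■····■
░░░■■■■■■■
░░░░░░░░░░
░░░░░░░░░░

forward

░░░░░░░░░░
░░░░░░░░░░
░░░░░░░░░░
░░░■■···░░
░░░······■
░░░··◆···■
░░░■■····■
░░░■■····■
░░░■■■■■■■
░░░░░░░░░░

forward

░░░░░░░░░░
░░░░░░░░░░
░░░░░░░░░░
░░░■■■■■░░
░░░■■···░░
░░░··◆···■
░░░······■
░░░■■····■
░░░■■····■
░░░■■■■■■■

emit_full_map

■■■■■░░
■■···░░
··◆···■
······■
■■····■
■■····■
■■■■■■■

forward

░░░░░░░░░░
░░░░░░░░░░
░░░░░░░░░░
░░░■■■··░░
░░░■■■■■░░
░░░■■◆··░░
░░░······■
░░░······■
░░░■■····■
░░░■■····■

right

░░░░░░░░░░
░░░░░░░░░░
░░░░░░░░░░
░░■■■···░░
░░■■■■■·░░
░░■■·◆··░░
░░······■░
░░······■░
░░■■····■░
░░■■····■░

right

░░░░░░░░░░
░░░░░░░░░░
░░░░░░░░░░
░■■■····░░
░■■■■■·■░░
░■■··◆·■░░
░······■░░
░······■░░
░■■····■░░
░■■····■░░

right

░░░░░░░░░░
░░░░░░░░░░
░░░░░░░░░░
■■■·····░░
■■■■■·■■░░
■■···◆■■░░
······■■░░
······■■░░
■■····■░░░
■■····■░░░

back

░░░░░░░░░░
░░░░░░░░░░
■■■·····░░
■■■■■·■■░░
■■····■■░░
·····◆■■░░
······■■░░
■■····■■░░
■■····■░░░
■■■■■■■░░░

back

░░░░░░░░░░
■■■·····░░
■■■■■·■■░░
■■····■■░░
······■■░░
·····◆■■░░
■■····■■░░
■■····■■░░
■■■■■■■░░░
░░░░░░░░░░

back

■■■·····░░
■■■■■·■■░░
■■····■■░░
······■■░░
······■■░░
■■···◆■■░░
■■····■■░░
■■■■■■■■░░
░░░░░░░░░░
░░░░░░░░░░

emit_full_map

■■■·····
■■■■■·■■
■■····■■
······■■
······■■
■■···◆■■
■■····■■
■■■■■■■■

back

■■■■■·■■░░
■■····■■░░
······■■░░
······■■░░
■■····■■░░
■■···◆■■░░
■■■■■■■■░░
░░░■■■■■░░
░░░░░░░░░░
■■■■■■■■■■

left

░■■■■■·■■░
░■■····■■░
░······■■░
░······■■░
░■■····■■░
░■■··◆·■■░
░■■■■■■■■░
░░░■■■■■■░
░░░░░░░░░░
■■■■■■■■■■

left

░░■■■■■·■■
░░■■····■■
░░······■■
░░······■■
░░■■····■■
░░■■·◆··■■
░░■■■■■■■■
░░░■■■■■■■
░░░░░░░░░░
■■■■■■■■■■

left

░░░■■■■■·■
░░░■■····■
░░░······■
░░░······■
░░░■■····■
░░░■■◆···■
░░░■■■■■■■
░░░■■■■■■■
░░░░░░░░░░
■■■■■■■■■■

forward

░░░■■■····
░░░■■■■■·■
░░░■■····■
░░░······■
░░░······■
░░░■■◆···■
░░░■■····■
░░░■■■■■■■
░░░■■■■■■■
░░░░░░░░░░

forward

░░░░░░░░░░
░░░■■■····
░░░■■■■■·■
░░░■■····■
░░░······■
░░░··◆···■
░░░■■····■
░░░■■····■
░░░■■■■■■■
░░░■■■■■■■

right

░░░░░░░░░░
░░■■■·····
░░■■■■■·■■
░░■■····■■
░░······■■
░░···◆··■■
░░■■····■■
░░■■····■■
░░■■■■■■■■
░░■■■■■■■■

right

░░░░░░░░░░
░■■■·····░
░■■■■■·■■░
░■■····■■░
░······■■░
░····◆·■■░
░■■····■■░
░■■····■■░
░■■■■■■■■░
░■■■■■■■■░

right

░░░░░░░░░░
■■■·····░░
■■■■■·■■░░
■■····■■░░
······■■░░
·····◆■■░░
■■····■■░░
■■····■■░░
■■■■■■■■░░
■■■■■■■■░░

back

■■■·····░░
■■■■■·■■░░
■■····■■░░
······■■░░
······■■░░
■■···◆■■░░
■■····■■░░
■■■■■■■■░░
■■■■■■■■░░
░░░░░░░░░░

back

■■■■■·■■░░
■■····■■░░
······■■░░
······■■░░
■■····■■░░
■■···◆■■░░
■■■■■■■■░░
■■■■■■■■░░
░░░░░░░░░░
■■■■■■■■■■

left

░■■■■■·■■░
░■■····■■░
░······■■░
░······■■░
░■■····■■░
░■■··◆·■■░
░■■■■■■■■░
░■■■■■■■■░
░░░░░░░░░░
■■■■■■■■■■

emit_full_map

■■■·····
■■■■■·■■
■■····■■
······■■
······■■
■■····■■
■■··◆·■■
■■■■■■■■
■■■■■■■■

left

░░■■■■■·■■
░░■■····■■
░░······■■
░░······■■
░░■■····■■
░░■■·◆··■■
░░■■■■■■■■
░░■■■■■■■■
░░░░░░░░░░
■■■■■■■■■■

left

░░░■■■■■·■
░░░■■····■
░░░······■
░░░······■
░░░■■····■
░░░■■◆···■
░░░■■■■■■■
░░░■■■■■■■
░░░░░░░░░░
■■■■■■■■■■

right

░░■■■■■·■■
░░■■····■■
░░······■■
░░······■■
░░■■····■■
░░■■·◆··■■
░░■■■■■■■■
░░■■■■■■■■
░░░░░░░░░░
■■■■■■■■■■

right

░■■■■■·■■░
░■■····■■░
░······■■░
░······■■░
░■■····■■░
░■■··◆·■■░
░■■■■■■■■░
░■■■■■■■■░
░░░░░░░░░░
■■■■■■■■■■

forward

░■■■·····░
░■■■■■·■■░
░■■····■■░
░······■■░
░······■■░
░■■··◆·■■░
░■■····■■░
░■■■■■■■■░
░■■■■■■■■░
░░░░░░░░░░

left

░░■■■·····
░░■■■■■·■■
░░■■····■■
░░······■■
░░······■■
░░■■·◆··■■
░░■■····■■
░░■■■■■■■■
░░■■■■■■■■
░░░░░░░░░░

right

░■■■·····░
░■■■■■·■■░
░■■····■■░
░······■■░
░······■■░
░■■··◆·■■░
░■■····■■░
░■■■■■■■■░
░■■■■■■■■░
░░░░░░░░░░

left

░░■■■·····
░░■■■■■·■■
░░■■····■■
░░······■■
░░······■■
░░■■·◆··■■
░░■■····■■
░░■■■■■■■■
░░■■■■■■■■
░░░░░░░░░░

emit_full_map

■■■·····
■■■■■·■■
■■····■■
······■■
······■■
■■·◆··■■
■■····■■
■■■■■■■■
■■■■■■■■


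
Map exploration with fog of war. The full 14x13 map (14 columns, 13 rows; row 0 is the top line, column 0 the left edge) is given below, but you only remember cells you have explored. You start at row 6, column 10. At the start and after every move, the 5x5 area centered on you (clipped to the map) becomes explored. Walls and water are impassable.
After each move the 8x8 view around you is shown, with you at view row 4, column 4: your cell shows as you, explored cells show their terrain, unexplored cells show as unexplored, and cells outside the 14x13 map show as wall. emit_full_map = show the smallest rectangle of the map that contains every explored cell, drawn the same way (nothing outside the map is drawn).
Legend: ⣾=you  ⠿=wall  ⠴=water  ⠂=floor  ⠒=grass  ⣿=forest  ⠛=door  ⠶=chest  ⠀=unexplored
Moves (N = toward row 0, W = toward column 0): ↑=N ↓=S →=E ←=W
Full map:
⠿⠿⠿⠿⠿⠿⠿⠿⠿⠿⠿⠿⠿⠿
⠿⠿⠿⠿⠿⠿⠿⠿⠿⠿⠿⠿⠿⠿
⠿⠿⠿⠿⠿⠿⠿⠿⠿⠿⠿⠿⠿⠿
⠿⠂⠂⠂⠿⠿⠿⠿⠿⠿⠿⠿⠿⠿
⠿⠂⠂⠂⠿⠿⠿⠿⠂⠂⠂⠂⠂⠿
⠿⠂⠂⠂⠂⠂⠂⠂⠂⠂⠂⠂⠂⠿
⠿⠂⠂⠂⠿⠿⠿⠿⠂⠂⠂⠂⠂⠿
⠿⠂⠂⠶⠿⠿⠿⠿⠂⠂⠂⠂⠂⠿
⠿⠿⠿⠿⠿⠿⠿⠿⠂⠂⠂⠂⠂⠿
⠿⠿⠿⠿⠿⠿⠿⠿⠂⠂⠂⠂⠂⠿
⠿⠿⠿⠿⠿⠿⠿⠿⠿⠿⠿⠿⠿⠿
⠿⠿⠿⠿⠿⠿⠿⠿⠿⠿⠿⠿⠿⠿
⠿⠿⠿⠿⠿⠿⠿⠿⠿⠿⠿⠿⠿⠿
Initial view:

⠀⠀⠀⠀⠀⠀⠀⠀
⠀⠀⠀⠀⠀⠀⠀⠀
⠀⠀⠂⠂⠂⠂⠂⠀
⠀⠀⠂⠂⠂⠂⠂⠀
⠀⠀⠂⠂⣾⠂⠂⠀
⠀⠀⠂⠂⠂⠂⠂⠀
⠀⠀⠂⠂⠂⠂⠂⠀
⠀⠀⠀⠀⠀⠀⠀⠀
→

⠀⠀⠀⠀⠀⠀⠀⠿
⠀⠀⠀⠀⠀⠀⠀⠿
⠀⠂⠂⠂⠂⠂⠿⠿
⠀⠂⠂⠂⠂⠂⠿⠿
⠀⠂⠂⠂⣾⠂⠿⠿
⠀⠂⠂⠂⠂⠂⠿⠿
⠀⠂⠂⠂⠂⠂⠿⠿
⠀⠀⠀⠀⠀⠀⠀⠿

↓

⠀⠀⠀⠀⠀⠀⠀⠿
⠀⠂⠂⠂⠂⠂⠿⠿
⠀⠂⠂⠂⠂⠂⠿⠿
⠀⠂⠂⠂⠂⠂⠿⠿
⠀⠂⠂⠂⣾⠂⠿⠿
⠀⠂⠂⠂⠂⠂⠿⠿
⠀⠀⠂⠂⠂⠂⠿⠿
⠀⠀⠀⠀⠀⠀⠀⠿

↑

⠀⠀⠀⠀⠀⠀⠀⠿
⠀⠀⠀⠀⠀⠀⠀⠿
⠀⠂⠂⠂⠂⠂⠿⠿
⠀⠂⠂⠂⠂⠂⠿⠿
⠀⠂⠂⠂⣾⠂⠿⠿
⠀⠂⠂⠂⠂⠂⠿⠿
⠀⠂⠂⠂⠂⠂⠿⠿
⠀⠀⠂⠂⠂⠂⠿⠿

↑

⠀⠀⠀⠀⠀⠀⠀⠿
⠀⠀⠀⠀⠀⠀⠀⠿
⠀⠀⠿⠿⠿⠿⠿⠿
⠀⠂⠂⠂⠂⠂⠿⠿
⠀⠂⠂⠂⣾⠂⠿⠿
⠀⠂⠂⠂⠂⠂⠿⠿
⠀⠂⠂⠂⠂⠂⠿⠿
⠀⠂⠂⠂⠂⠂⠿⠿

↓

⠀⠀⠀⠀⠀⠀⠀⠿
⠀⠀⠿⠿⠿⠿⠿⠿
⠀⠂⠂⠂⠂⠂⠿⠿
⠀⠂⠂⠂⠂⠂⠿⠿
⠀⠂⠂⠂⣾⠂⠿⠿
⠀⠂⠂⠂⠂⠂⠿⠿
⠀⠂⠂⠂⠂⠂⠿⠿
⠀⠀⠂⠂⠂⠂⠿⠿

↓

⠀⠀⠿⠿⠿⠿⠿⠿
⠀⠂⠂⠂⠂⠂⠿⠿
⠀⠂⠂⠂⠂⠂⠿⠿
⠀⠂⠂⠂⠂⠂⠿⠿
⠀⠂⠂⠂⣾⠂⠿⠿
⠀⠂⠂⠂⠂⠂⠿⠿
⠀⠀⠂⠂⠂⠂⠿⠿
⠀⠀⠀⠀⠀⠀⠀⠿

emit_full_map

⠀⠿⠿⠿⠿⠿
⠂⠂⠂⠂⠂⠿
⠂⠂⠂⠂⠂⠿
⠂⠂⠂⠂⠂⠿
⠂⠂⠂⣾⠂⠿
⠂⠂⠂⠂⠂⠿
⠀⠂⠂⠂⠂⠿

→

⠀⠿⠿⠿⠿⠿⠿⠿
⠂⠂⠂⠂⠂⠿⠿⠿
⠂⠂⠂⠂⠂⠿⠿⠿
⠂⠂⠂⠂⠂⠿⠿⠿
⠂⠂⠂⠂⣾⠿⠿⠿
⠂⠂⠂⠂⠂⠿⠿⠿
⠀⠂⠂⠂⠂⠿⠿⠿
⠀⠀⠀⠀⠀⠀⠿⠿

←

⠀⠀⠿⠿⠿⠿⠿⠿
⠀⠂⠂⠂⠂⠂⠿⠿
⠀⠂⠂⠂⠂⠂⠿⠿
⠀⠂⠂⠂⠂⠂⠿⠿
⠀⠂⠂⠂⣾⠂⠿⠿
⠀⠂⠂⠂⠂⠂⠿⠿
⠀⠀⠂⠂⠂⠂⠿⠿
⠀⠀⠀⠀⠀⠀⠀⠿

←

⠀⠀⠀⠿⠿⠿⠿⠿
⠀⠀⠂⠂⠂⠂⠂⠿
⠀⠀⠂⠂⠂⠂⠂⠿
⠀⠀⠂⠂⠂⠂⠂⠿
⠀⠀⠂⠂⣾⠂⠂⠿
⠀⠀⠂⠂⠂⠂⠂⠿
⠀⠀⠂⠂⠂⠂⠂⠿
⠀⠀⠀⠀⠀⠀⠀⠀

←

⠀⠀⠀⠀⠿⠿⠿⠿
⠀⠀⠀⠂⠂⠂⠂⠂
⠀⠀⠂⠂⠂⠂⠂⠂
⠀⠀⠿⠂⠂⠂⠂⠂
⠀⠀⠿⠂⣾⠂⠂⠂
⠀⠀⠿⠂⠂⠂⠂⠂
⠀⠀⠿⠂⠂⠂⠂⠂
⠀⠀⠀⠀⠀⠀⠀⠀

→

⠀⠀⠀⠿⠿⠿⠿⠿
⠀⠀⠂⠂⠂⠂⠂⠿
⠀⠂⠂⠂⠂⠂⠂⠿
⠀⠿⠂⠂⠂⠂⠂⠿
⠀⠿⠂⠂⣾⠂⠂⠿
⠀⠿⠂⠂⠂⠂⠂⠿
⠀⠿⠂⠂⠂⠂⠂⠿
⠀⠀⠀⠀⠀⠀⠀⠀

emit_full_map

⠀⠀⠿⠿⠿⠿⠿
⠀⠂⠂⠂⠂⠂⠿
⠂⠂⠂⠂⠂⠂⠿
⠿⠂⠂⠂⠂⠂⠿
⠿⠂⠂⣾⠂⠂⠿
⠿⠂⠂⠂⠂⠂⠿
⠿⠂⠂⠂⠂⠂⠿

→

⠀⠀⠿⠿⠿⠿⠿⠿
⠀⠂⠂⠂⠂⠂⠿⠿
⠂⠂⠂⠂⠂⠂⠿⠿
⠿⠂⠂⠂⠂⠂⠿⠿
⠿⠂⠂⠂⣾⠂⠿⠿
⠿⠂⠂⠂⠂⠂⠿⠿
⠿⠂⠂⠂⠂⠂⠿⠿
⠀⠀⠀⠀⠀⠀⠀⠿

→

⠀⠿⠿⠿⠿⠿⠿⠿
⠂⠂⠂⠂⠂⠿⠿⠿
⠂⠂⠂⠂⠂⠿⠿⠿
⠂⠂⠂⠂⠂⠿⠿⠿
⠂⠂⠂⠂⣾⠿⠿⠿
⠂⠂⠂⠂⠂⠿⠿⠿
⠂⠂⠂⠂⠂⠿⠿⠿
⠀⠀⠀⠀⠀⠀⠿⠿

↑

⠀⠀⠀⠀⠀⠀⠿⠿
⠀⠿⠿⠿⠿⠿⠿⠿
⠂⠂⠂⠂⠂⠿⠿⠿
⠂⠂⠂⠂⠂⠿⠿⠿
⠂⠂⠂⠂⣾⠿⠿⠿
⠂⠂⠂⠂⠂⠿⠿⠿
⠂⠂⠂⠂⠂⠿⠿⠿
⠂⠂⠂⠂⠂⠿⠿⠿

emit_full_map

⠀⠀⠿⠿⠿⠿⠿
⠀⠂⠂⠂⠂⠂⠿
⠂⠂⠂⠂⠂⠂⠿
⠿⠂⠂⠂⠂⣾⠿
⠿⠂⠂⠂⠂⠂⠿
⠿⠂⠂⠂⠂⠂⠿
⠿⠂⠂⠂⠂⠂⠿


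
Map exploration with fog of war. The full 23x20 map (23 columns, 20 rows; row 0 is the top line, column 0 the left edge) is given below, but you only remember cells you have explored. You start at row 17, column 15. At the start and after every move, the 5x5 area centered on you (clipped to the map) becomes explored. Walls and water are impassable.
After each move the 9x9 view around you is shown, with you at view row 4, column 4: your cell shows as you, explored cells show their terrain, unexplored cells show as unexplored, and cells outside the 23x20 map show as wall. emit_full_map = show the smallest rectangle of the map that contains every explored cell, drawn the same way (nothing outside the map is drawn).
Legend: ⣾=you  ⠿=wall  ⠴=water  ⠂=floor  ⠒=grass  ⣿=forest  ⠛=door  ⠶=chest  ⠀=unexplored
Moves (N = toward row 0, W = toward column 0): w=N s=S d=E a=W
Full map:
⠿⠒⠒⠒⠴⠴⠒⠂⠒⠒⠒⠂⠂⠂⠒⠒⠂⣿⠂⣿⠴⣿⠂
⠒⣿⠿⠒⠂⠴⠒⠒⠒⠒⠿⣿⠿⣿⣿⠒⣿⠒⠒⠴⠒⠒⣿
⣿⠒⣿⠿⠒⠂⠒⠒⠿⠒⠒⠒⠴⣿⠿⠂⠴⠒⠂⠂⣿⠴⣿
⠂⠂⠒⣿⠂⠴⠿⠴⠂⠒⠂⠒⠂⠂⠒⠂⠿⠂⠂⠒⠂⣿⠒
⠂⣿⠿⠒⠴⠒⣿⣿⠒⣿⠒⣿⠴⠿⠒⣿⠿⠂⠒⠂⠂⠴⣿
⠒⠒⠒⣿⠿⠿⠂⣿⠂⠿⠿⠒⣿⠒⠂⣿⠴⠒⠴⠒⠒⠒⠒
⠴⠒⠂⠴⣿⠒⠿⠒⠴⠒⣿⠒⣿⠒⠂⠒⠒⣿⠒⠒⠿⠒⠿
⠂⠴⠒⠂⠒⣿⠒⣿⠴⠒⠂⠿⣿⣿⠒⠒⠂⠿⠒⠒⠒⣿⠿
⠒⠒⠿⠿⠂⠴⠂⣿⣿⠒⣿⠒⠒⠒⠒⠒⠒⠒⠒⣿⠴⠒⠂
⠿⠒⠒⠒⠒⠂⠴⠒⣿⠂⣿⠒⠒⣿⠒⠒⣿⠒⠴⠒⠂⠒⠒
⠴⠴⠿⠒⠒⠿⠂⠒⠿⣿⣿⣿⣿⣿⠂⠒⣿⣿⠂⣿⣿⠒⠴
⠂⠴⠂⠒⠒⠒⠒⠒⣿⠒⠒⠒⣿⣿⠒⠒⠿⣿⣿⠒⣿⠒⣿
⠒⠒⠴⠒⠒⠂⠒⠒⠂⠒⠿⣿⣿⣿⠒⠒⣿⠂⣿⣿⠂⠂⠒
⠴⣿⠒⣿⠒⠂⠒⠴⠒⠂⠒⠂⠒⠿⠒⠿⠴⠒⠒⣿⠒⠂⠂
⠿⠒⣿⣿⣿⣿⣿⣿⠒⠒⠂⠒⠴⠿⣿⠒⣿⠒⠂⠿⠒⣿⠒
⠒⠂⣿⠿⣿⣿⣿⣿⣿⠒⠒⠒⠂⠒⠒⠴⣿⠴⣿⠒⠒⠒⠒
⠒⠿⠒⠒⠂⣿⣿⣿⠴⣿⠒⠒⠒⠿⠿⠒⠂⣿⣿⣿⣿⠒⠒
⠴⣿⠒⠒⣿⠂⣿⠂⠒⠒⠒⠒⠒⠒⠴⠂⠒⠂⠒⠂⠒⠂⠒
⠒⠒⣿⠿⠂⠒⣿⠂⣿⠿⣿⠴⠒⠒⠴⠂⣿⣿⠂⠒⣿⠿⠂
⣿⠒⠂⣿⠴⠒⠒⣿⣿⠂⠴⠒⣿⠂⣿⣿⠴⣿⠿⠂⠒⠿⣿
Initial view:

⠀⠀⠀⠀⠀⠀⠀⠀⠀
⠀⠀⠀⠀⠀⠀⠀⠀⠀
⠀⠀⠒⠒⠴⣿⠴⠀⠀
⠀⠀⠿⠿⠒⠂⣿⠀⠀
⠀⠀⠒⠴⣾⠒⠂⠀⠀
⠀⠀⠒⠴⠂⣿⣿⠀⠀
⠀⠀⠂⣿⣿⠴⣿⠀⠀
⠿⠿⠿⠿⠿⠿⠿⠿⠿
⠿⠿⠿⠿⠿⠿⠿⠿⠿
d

⠀⠀⠀⠀⠀⠀⠀⠀⠀
⠀⠀⠀⠀⠀⠀⠀⠀⠀
⠀⠒⠒⠴⣿⠴⣿⠀⠀
⠀⠿⠿⠒⠂⣿⣿⠀⠀
⠀⠒⠴⠂⣾⠂⠒⠀⠀
⠀⠒⠴⠂⣿⣿⠂⠀⠀
⠀⠂⣿⣿⠴⣿⠿⠀⠀
⠿⠿⠿⠿⠿⠿⠿⠿⠿
⠿⠿⠿⠿⠿⠿⠿⠿⠿

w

⠀⠀⠀⠀⠀⠀⠀⠀⠀
⠀⠀⠀⠀⠀⠀⠀⠀⠀
⠀⠀⣿⠒⣿⠒⠂⠀⠀
⠀⠒⠒⠴⣿⠴⣿⠀⠀
⠀⠿⠿⠒⣾⣿⣿⠀⠀
⠀⠒⠴⠂⠒⠂⠒⠀⠀
⠀⠒⠴⠂⣿⣿⠂⠀⠀
⠀⠂⣿⣿⠴⣿⠿⠀⠀
⠿⠿⠿⠿⠿⠿⠿⠿⠿

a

⠀⠀⠀⠀⠀⠀⠀⠀⠀
⠀⠀⠀⠀⠀⠀⠀⠀⠀
⠀⠀⠿⣿⠒⣿⠒⠂⠀
⠀⠀⠒⠒⠴⣿⠴⣿⠀
⠀⠀⠿⠿⣾⠂⣿⣿⠀
⠀⠀⠒⠴⠂⠒⠂⠒⠀
⠀⠀⠒⠴⠂⣿⣿⠂⠀
⠀⠀⠂⣿⣿⠴⣿⠿⠀
⠿⠿⠿⠿⠿⠿⠿⠿⠿

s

⠀⠀⠀⠀⠀⠀⠀⠀⠀
⠀⠀⠿⣿⠒⣿⠒⠂⠀
⠀⠀⠒⠒⠴⣿⠴⣿⠀
⠀⠀⠿⠿⠒⠂⣿⣿⠀
⠀⠀⠒⠴⣾⠒⠂⠒⠀
⠀⠀⠒⠴⠂⣿⣿⠂⠀
⠀⠀⠂⣿⣿⠴⣿⠿⠀
⠿⠿⠿⠿⠿⠿⠿⠿⠿
⠿⠿⠿⠿⠿⠿⠿⠿⠿

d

⠀⠀⠀⠀⠀⠀⠀⠀⠀
⠀⠿⣿⠒⣿⠒⠂⠀⠀
⠀⠒⠒⠴⣿⠴⣿⠀⠀
⠀⠿⠿⠒⠂⣿⣿⠀⠀
⠀⠒⠴⠂⣾⠂⠒⠀⠀
⠀⠒⠴⠂⣿⣿⠂⠀⠀
⠀⠂⣿⣿⠴⣿⠿⠀⠀
⠿⠿⠿⠿⠿⠿⠿⠿⠿
⠿⠿⠿⠿⠿⠿⠿⠿⠿

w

⠀⠀⠀⠀⠀⠀⠀⠀⠀
⠀⠀⠀⠀⠀⠀⠀⠀⠀
⠀⠿⣿⠒⣿⠒⠂⠀⠀
⠀⠒⠒⠴⣿⠴⣿⠀⠀
⠀⠿⠿⠒⣾⣿⣿⠀⠀
⠀⠒⠴⠂⠒⠂⠒⠀⠀
⠀⠒⠴⠂⣿⣿⠂⠀⠀
⠀⠂⣿⣿⠴⣿⠿⠀⠀
⠿⠿⠿⠿⠿⠿⠿⠿⠿

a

⠀⠀⠀⠀⠀⠀⠀⠀⠀
⠀⠀⠀⠀⠀⠀⠀⠀⠀
⠀⠀⠿⣿⠒⣿⠒⠂⠀
⠀⠀⠒⠒⠴⣿⠴⣿⠀
⠀⠀⠿⠿⣾⠂⣿⣿⠀
⠀⠀⠒⠴⠂⠒⠂⠒⠀
⠀⠀⠒⠴⠂⣿⣿⠂⠀
⠀⠀⠂⣿⣿⠴⣿⠿⠀
⠿⠿⠿⠿⠿⠿⠿⠿⠿

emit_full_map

⠿⣿⠒⣿⠒⠂
⠒⠒⠴⣿⠴⣿
⠿⠿⣾⠂⣿⣿
⠒⠴⠂⠒⠂⠒
⠒⠴⠂⣿⣿⠂
⠂⣿⣿⠴⣿⠿

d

⠀⠀⠀⠀⠀⠀⠀⠀⠀
⠀⠀⠀⠀⠀⠀⠀⠀⠀
⠀⠿⣿⠒⣿⠒⠂⠀⠀
⠀⠒⠒⠴⣿⠴⣿⠀⠀
⠀⠿⠿⠒⣾⣿⣿⠀⠀
⠀⠒⠴⠂⠒⠂⠒⠀⠀
⠀⠒⠴⠂⣿⣿⠂⠀⠀
⠀⠂⣿⣿⠴⣿⠿⠀⠀
⠿⠿⠿⠿⠿⠿⠿⠿⠿

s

⠀⠀⠀⠀⠀⠀⠀⠀⠀
⠀⠿⣿⠒⣿⠒⠂⠀⠀
⠀⠒⠒⠴⣿⠴⣿⠀⠀
⠀⠿⠿⠒⠂⣿⣿⠀⠀
⠀⠒⠴⠂⣾⠂⠒⠀⠀
⠀⠒⠴⠂⣿⣿⠂⠀⠀
⠀⠂⣿⣿⠴⣿⠿⠀⠀
⠿⠿⠿⠿⠿⠿⠿⠿⠿
⠿⠿⠿⠿⠿⠿⠿⠿⠿

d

⠀⠀⠀⠀⠀⠀⠀⠀⠀
⠿⣿⠒⣿⠒⠂⠀⠀⠀
⠒⠒⠴⣿⠴⣿⠒⠀⠀
⠿⠿⠒⠂⣿⣿⣿⠀⠀
⠒⠴⠂⠒⣾⠒⠂⠀⠀
⠒⠴⠂⣿⣿⠂⠒⠀⠀
⠂⣿⣿⠴⣿⠿⠂⠀⠀
⠿⠿⠿⠿⠿⠿⠿⠿⠿
⠿⠿⠿⠿⠿⠿⠿⠿⠿

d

⠀⠀⠀⠀⠀⠀⠀⠀⠀
⣿⠒⣿⠒⠂⠀⠀⠀⠀
⠒⠴⣿⠴⣿⠒⠒⠀⠀
⠿⠒⠂⣿⣿⣿⣿⠀⠀
⠴⠂⠒⠂⣾⠂⠒⠀⠀
⠴⠂⣿⣿⠂⠒⣿⠀⠀
⣿⣿⠴⣿⠿⠂⠒⠀⠀
⠿⠿⠿⠿⠿⠿⠿⠿⠿
⠿⠿⠿⠿⠿⠿⠿⠿⠿

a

⠀⠀⠀⠀⠀⠀⠀⠀⠀
⠿⣿⠒⣿⠒⠂⠀⠀⠀
⠒⠒⠴⣿⠴⣿⠒⠒⠀
⠿⠿⠒⠂⣿⣿⣿⣿⠀
⠒⠴⠂⠒⣾⠒⠂⠒⠀
⠒⠴⠂⣿⣿⠂⠒⣿⠀
⠂⣿⣿⠴⣿⠿⠂⠒⠀
⠿⠿⠿⠿⠿⠿⠿⠿⠿
⠿⠿⠿⠿⠿⠿⠿⠿⠿

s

⠿⣿⠒⣿⠒⠂⠀⠀⠀
⠒⠒⠴⣿⠴⣿⠒⠒⠀
⠿⠿⠒⠂⣿⣿⣿⣿⠀
⠒⠴⠂⠒⠂⠒⠂⠒⠀
⠒⠴⠂⣿⣾⠂⠒⣿⠀
⠂⣿⣿⠴⣿⠿⠂⠒⠀
⠿⠿⠿⠿⠿⠿⠿⠿⠿
⠿⠿⠿⠿⠿⠿⠿⠿⠿
⠿⠿⠿⠿⠿⠿⠿⠿⠿

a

⠀⠿⣿⠒⣿⠒⠂⠀⠀
⠀⠒⠒⠴⣿⠴⣿⠒⠒
⠀⠿⠿⠒⠂⣿⣿⣿⣿
⠀⠒⠴⠂⠒⠂⠒⠂⠒
⠀⠒⠴⠂⣾⣿⠂⠒⣿
⠀⠂⣿⣿⠴⣿⠿⠂⠒
⠿⠿⠿⠿⠿⠿⠿⠿⠿
⠿⠿⠿⠿⠿⠿⠿⠿⠿
⠿⠿⠿⠿⠿⠿⠿⠿⠿

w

⠀⠀⠀⠀⠀⠀⠀⠀⠀
⠀⠿⣿⠒⣿⠒⠂⠀⠀
⠀⠒⠒⠴⣿⠴⣿⠒⠒
⠀⠿⠿⠒⠂⣿⣿⣿⣿
⠀⠒⠴⠂⣾⠂⠒⠂⠒
⠀⠒⠴⠂⣿⣿⠂⠒⣿
⠀⠂⣿⣿⠴⣿⠿⠂⠒
⠿⠿⠿⠿⠿⠿⠿⠿⠿
⠿⠿⠿⠿⠿⠿⠿⠿⠿

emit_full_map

⠿⣿⠒⣿⠒⠂⠀⠀
⠒⠒⠴⣿⠴⣿⠒⠒
⠿⠿⠒⠂⣿⣿⣿⣿
⠒⠴⠂⣾⠂⠒⠂⠒
⠒⠴⠂⣿⣿⠂⠒⣿
⠂⣿⣿⠴⣿⠿⠂⠒

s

⠀⠿⣿⠒⣿⠒⠂⠀⠀
⠀⠒⠒⠴⣿⠴⣿⠒⠒
⠀⠿⠿⠒⠂⣿⣿⣿⣿
⠀⠒⠴⠂⠒⠂⠒⠂⠒
⠀⠒⠴⠂⣾⣿⠂⠒⣿
⠀⠂⣿⣿⠴⣿⠿⠂⠒
⠿⠿⠿⠿⠿⠿⠿⠿⠿
⠿⠿⠿⠿⠿⠿⠿⠿⠿
⠿⠿⠿⠿⠿⠿⠿⠿⠿

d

⠿⣿⠒⣿⠒⠂⠀⠀⠀
⠒⠒⠴⣿⠴⣿⠒⠒⠀
⠿⠿⠒⠂⣿⣿⣿⣿⠀
⠒⠴⠂⠒⠂⠒⠂⠒⠀
⠒⠴⠂⣿⣾⠂⠒⣿⠀
⠂⣿⣿⠴⣿⠿⠂⠒⠀
⠿⠿⠿⠿⠿⠿⠿⠿⠿
⠿⠿⠿⠿⠿⠿⠿⠿⠿
⠿⠿⠿⠿⠿⠿⠿⠿⠿

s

⠒⠒⠴⣿⠴⣿⠒⠒⠀
⠿⠿⠒⠂⣿⣿⣿⣿⠀
⠒⠴⠂⠒⠂⠒⠂⠒⠀
⠒⠴⠂⣿⣿⠂⠒⣿⠀
⠂⣿⣿⠴⣾⠿⠂⠒⠀
⠿⠿⠿⠿⠿⠿⠿⠿⠿
⠿⠿⠿⠿⠿⠿⠿⠿⠿
⠿⠿⠿⠿⠿⠿⠿⠿⠿
⠿⠿⠿⠿⠿⠿⠿⠿⠿
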